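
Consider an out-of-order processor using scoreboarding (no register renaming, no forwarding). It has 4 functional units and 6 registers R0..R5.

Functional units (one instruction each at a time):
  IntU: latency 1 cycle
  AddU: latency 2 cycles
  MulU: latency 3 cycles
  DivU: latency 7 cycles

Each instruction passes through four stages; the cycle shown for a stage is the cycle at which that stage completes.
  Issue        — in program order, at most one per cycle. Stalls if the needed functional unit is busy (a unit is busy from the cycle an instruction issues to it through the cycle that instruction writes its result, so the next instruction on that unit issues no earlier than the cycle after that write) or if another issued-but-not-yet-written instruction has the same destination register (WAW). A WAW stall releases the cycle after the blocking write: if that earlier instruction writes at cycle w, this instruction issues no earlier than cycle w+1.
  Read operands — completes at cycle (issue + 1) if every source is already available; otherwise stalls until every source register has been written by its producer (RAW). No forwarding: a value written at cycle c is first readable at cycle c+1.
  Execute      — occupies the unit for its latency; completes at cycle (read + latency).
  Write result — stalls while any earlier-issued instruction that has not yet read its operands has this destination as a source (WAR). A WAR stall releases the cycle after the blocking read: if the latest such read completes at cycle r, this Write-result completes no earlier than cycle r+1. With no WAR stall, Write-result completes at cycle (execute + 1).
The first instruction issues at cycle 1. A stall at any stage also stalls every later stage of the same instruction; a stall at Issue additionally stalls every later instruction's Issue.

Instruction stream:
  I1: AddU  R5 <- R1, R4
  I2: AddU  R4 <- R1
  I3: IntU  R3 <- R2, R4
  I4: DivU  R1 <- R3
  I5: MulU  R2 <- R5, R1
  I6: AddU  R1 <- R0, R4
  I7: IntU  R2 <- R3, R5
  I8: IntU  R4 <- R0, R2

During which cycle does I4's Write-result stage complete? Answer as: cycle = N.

1) issue 1, read 2, done 4, write 5
2) issue 6, read 7, done 9, write 10  <struct: AddU busy until I1 writes@5>
3) issue 7, read 11, done 12, write 13  <RAW R4: wait I2 write@10>
4) issue 8, read 14, done 21, write 22  <RAW R3: wait I3 write@13>
5) issue 9, read 23, done 26, write 27  <RAW R1: wait I4 write@22>
6) issue 23, read 24, done 26, write 27  <WAW R1: wait I4 write@22>
7) issue 28, read 29, done 30, write 31  <WAW R2: wait I5 write@27>
8) issue 32, read 33, done 34, write 35  <struct: IntU busy until I7 writes@31>

cycle = 22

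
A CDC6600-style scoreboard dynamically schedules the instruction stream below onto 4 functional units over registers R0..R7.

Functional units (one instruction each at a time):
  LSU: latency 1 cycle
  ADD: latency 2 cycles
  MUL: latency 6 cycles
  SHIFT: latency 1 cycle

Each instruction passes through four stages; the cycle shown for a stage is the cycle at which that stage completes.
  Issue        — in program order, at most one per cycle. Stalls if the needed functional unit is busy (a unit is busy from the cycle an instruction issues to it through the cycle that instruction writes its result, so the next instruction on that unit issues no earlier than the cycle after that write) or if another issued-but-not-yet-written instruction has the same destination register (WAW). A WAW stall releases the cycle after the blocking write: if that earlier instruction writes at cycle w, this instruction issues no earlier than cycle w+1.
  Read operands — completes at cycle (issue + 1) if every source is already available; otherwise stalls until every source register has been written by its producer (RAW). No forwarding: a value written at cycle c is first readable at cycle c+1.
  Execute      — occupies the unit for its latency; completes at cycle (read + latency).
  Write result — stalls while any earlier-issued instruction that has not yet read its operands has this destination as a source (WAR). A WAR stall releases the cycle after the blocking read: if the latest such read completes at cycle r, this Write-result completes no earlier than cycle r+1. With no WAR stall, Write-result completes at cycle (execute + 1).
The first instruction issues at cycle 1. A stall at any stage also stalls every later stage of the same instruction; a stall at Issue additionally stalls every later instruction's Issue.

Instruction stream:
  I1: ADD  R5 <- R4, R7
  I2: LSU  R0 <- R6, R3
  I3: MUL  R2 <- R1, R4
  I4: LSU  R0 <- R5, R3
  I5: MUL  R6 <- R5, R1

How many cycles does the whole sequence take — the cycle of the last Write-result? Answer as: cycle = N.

c1: I1 issues→ADD
c2: I1 reads | I2 issues→LSU
c3: I2 reads | I3 issues→MUL
c4: I1 exec-done | I2 exec-done | I3 reads
c5: I1 writes R5 | I2 writes R0
c6: I4 issues→LSU
c7: I4 reads
c8: I4 exec-done
c9: I4 writes R0
c10: I3 exec-done
c11: I3 writes R2
c12: I5 issues→MUL
c13: I5 reads
c19: I5 exec-done
c20: I5 writes R6

cycle = 20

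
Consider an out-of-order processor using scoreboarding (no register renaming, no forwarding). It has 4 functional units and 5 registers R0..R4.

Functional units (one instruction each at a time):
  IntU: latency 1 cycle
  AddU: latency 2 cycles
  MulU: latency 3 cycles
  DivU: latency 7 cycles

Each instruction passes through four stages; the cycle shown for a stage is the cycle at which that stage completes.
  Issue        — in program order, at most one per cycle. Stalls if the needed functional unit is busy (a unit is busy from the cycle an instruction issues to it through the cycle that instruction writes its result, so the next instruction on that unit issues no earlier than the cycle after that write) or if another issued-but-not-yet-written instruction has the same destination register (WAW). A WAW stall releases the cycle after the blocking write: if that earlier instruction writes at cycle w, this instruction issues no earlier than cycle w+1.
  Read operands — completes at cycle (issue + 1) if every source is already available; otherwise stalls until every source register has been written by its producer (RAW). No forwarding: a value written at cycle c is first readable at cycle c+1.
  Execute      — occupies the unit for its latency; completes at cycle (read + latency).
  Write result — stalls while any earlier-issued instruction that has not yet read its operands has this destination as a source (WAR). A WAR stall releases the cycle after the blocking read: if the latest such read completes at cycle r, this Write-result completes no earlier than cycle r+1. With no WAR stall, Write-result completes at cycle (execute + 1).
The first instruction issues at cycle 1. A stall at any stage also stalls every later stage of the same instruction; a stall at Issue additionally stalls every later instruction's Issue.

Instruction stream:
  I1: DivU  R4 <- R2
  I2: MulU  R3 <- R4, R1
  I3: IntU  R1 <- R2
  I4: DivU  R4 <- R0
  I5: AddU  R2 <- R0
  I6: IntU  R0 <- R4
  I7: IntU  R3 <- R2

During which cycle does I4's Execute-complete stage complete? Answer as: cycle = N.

cycle 1: I1→DivU
cycle 2: I1 RO, I2→MulU
cycle 3: I3→IntU
cycle 4: I3 RO
cycle 5: I3 EX
cycle 9: I1 EX
cycle 10: I1 WR R4
cycle 11: I2 RO, I4→DivU
cycle 12: I3 WR R1, I4 RO, I5→AddU
cycle 13: I5 RO, I6→IntU
cycle 14: I2 EX
cycle 15: I2 WR R3, I5 EX
cycle 16: I5 WR R2
cycle 19: I4 EX
cycle 20: I4 WR R4
cycle 21: I6 RO
cycle 22: I6 EX
cycle 23: I6 WR R0
cycle 24: I7→IntU
cycle 25: I7 RO
cycle 26: I7 EX
cycle 27: I7 WR R3

cycle = 19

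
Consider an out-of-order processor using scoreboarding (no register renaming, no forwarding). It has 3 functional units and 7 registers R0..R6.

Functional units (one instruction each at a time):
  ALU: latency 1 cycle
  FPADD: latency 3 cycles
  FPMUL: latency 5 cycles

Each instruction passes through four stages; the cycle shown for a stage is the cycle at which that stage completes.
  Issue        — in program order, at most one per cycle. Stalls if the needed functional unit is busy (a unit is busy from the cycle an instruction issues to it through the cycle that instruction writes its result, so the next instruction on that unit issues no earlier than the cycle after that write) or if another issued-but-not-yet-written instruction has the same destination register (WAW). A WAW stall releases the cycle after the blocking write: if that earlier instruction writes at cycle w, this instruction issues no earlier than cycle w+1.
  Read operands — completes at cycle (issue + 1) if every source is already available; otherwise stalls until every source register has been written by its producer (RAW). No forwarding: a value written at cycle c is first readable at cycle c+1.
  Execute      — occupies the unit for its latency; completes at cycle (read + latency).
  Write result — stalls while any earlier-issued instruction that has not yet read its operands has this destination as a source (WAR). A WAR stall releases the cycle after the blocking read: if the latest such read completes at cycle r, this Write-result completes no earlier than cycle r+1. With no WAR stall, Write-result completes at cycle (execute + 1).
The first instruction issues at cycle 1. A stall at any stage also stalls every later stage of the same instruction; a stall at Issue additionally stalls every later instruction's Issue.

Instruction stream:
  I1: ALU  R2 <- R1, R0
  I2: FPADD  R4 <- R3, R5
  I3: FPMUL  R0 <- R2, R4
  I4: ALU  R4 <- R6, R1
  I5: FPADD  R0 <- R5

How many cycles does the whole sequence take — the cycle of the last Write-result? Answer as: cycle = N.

  I1 | 1 | 2 | 3 | 4
  I2 | 2 | 3 | 6 | 7
  I3 | 3 | 8 | 13 | 14   RAW R4: wait I2 write@7
  I4 | 8 | 9 | 10 | 11   WAW R4: wait I2 write@7
  I5 | 15 | 16 | 19 | 20   WAW R0: wait I3 write@14

cycle = 20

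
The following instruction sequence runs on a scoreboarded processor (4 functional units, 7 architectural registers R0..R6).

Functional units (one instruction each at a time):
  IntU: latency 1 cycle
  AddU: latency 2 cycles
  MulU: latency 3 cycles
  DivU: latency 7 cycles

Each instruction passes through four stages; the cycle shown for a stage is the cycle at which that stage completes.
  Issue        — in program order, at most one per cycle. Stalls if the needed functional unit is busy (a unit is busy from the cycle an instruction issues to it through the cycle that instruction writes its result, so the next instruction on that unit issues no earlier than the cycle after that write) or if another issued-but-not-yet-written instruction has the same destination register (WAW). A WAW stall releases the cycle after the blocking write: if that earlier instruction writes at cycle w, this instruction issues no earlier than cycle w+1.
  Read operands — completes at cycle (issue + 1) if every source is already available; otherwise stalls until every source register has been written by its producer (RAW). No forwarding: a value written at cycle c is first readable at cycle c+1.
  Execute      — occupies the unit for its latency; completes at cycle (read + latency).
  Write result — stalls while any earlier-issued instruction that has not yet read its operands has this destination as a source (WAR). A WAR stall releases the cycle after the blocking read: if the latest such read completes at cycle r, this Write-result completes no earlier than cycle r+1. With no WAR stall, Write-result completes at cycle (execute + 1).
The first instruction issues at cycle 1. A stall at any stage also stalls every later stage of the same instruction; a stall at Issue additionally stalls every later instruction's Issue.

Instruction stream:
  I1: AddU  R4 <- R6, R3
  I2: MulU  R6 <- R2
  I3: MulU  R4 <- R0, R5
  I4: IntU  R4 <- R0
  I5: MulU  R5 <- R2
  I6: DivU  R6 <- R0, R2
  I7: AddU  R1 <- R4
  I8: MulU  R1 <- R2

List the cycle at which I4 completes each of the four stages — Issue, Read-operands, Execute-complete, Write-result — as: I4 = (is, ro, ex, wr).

  I1 | 1 | 2 | 4 | 5
  I2 | 2 | 3 | 6 | 7
  I3 | 8 | 9 | 12 | 13   struct: MulU busy until I2 writes@7
  I4 | 14 | 15 | 16 | 17   WAW R4: wait I3 write@13
  I5 | 15 | 16 | 19 | 20
  I6 | 16 | 17 | 24 | 25
  I7 | 17 | 18 | 20 | 21
  I8 | 22 | 23 | 26 | 27   WAW R1: wait I7 write@21

I4 = (14, 15, 16, 17)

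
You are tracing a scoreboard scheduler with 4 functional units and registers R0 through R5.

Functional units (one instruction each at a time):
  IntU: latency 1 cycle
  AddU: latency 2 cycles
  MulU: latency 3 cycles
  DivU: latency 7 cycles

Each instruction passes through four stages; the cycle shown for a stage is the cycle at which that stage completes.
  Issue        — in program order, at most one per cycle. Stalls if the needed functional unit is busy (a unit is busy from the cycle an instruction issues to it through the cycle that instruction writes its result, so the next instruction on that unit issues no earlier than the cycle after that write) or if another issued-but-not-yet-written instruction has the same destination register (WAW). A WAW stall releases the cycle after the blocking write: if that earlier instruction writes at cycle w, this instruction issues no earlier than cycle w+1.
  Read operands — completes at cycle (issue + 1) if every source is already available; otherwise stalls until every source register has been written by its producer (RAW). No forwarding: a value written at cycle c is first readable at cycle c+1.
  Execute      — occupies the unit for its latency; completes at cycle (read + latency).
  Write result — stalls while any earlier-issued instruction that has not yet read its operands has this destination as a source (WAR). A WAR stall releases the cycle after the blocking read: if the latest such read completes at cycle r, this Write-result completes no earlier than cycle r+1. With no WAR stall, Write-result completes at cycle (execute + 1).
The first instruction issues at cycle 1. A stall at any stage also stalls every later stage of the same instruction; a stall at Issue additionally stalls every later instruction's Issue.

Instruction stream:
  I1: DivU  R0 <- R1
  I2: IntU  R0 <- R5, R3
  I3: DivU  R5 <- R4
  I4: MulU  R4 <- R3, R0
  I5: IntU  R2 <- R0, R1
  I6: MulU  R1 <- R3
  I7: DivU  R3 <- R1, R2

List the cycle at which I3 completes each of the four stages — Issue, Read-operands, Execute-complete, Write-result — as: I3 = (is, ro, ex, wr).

I1  is:1  ro:2  ex:9  wr:10
I2  is:11  ro:12  ex:13  wr:14  — WAW R0: wait I1 write@10
I3  is:12  ro:13  ex:20  wr:21
I4  is:13  ro:15  ex:18  wr:19  — RAW R0: wait I2 write@14
I5  is:15  ro:16  ex:17  wr:18  — struct: IntU busy until I2 writes@14
I6  is:20  ro:21  ex:24  wr:25  — struct: MulU busy until I4 writes@19
I7  is:22  ro:26  ex:33  wr:34  — struct: DivU busy until I3 writes@21, RAW R1: wait I6 write@25

I3 = (12, 13, 20, 21)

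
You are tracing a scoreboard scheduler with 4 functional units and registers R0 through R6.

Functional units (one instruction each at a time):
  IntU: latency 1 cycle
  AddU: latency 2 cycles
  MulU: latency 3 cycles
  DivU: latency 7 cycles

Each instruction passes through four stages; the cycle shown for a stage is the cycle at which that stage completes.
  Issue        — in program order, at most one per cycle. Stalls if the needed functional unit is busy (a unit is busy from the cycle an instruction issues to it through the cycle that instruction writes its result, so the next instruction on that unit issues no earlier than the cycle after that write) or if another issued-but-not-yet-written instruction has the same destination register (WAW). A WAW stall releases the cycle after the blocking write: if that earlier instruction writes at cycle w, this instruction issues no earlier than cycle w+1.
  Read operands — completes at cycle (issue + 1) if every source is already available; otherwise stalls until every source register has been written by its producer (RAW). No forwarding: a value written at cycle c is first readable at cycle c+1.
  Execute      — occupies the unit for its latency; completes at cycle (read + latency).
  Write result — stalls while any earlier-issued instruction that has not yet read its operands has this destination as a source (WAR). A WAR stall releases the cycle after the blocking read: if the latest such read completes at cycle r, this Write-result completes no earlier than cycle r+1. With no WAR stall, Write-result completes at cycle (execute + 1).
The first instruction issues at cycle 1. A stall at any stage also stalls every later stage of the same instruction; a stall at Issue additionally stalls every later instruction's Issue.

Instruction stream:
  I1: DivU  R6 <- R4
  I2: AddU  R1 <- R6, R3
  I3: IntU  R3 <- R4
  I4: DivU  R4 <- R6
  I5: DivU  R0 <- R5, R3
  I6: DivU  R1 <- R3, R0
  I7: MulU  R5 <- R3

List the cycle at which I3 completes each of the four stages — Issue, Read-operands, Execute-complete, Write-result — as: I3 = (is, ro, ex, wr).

I3 = (3, 4, 5, 12)

I1: IS=1 RO=2 EX=9 WR=10
I2: IS=2 RO=11 EX=13 WR=14  [RAW R6: wait I1 write@10]
I3: IS=3 RO=4 EX=5 WR=12  [WAR R3: wait I2 read@11]
I4: IS=11 RO=12 EX=19 WR=20  [struct: DivU busy until I1 writes@10]
I5: IS=21 RO=22 EX=29 WR=30  [struct: DivU busy until I4 writes@20]
I6: IS=31 RO=32 EX=39 WR=40  [struct: DivU busy until I5 writes@30]
I7: IS=32 RO=33 EX=36 WR=37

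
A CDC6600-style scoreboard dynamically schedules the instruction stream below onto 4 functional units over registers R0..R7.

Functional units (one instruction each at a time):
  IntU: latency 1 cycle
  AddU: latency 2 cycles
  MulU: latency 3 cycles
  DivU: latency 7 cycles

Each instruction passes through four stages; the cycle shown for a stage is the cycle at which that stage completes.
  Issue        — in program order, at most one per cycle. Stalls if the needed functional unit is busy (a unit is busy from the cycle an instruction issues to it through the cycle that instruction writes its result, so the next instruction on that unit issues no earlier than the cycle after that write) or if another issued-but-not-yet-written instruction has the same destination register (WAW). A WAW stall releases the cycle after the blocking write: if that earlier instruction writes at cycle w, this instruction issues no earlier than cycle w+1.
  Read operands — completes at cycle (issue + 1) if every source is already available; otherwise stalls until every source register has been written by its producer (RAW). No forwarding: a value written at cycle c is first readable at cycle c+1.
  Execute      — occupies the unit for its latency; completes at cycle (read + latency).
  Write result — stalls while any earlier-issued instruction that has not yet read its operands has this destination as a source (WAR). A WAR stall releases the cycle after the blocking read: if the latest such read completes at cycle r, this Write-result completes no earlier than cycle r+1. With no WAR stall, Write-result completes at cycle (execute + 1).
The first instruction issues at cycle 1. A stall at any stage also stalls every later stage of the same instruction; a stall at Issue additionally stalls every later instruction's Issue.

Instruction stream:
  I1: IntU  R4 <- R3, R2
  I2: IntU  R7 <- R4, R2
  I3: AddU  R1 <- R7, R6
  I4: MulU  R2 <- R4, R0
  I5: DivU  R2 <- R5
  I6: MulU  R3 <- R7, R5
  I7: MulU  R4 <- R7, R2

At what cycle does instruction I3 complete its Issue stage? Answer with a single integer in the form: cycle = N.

c1: I1 issues→IntU
c2: I1 reads
c3: I1 exec-done
c4: I1 writes R4
c5: I2 issues→IntU
c6: I2 reads; I3 issues→AddU
c7: I2 exec-done; I4 issues→MulU
c8: I2 writes R7; I4 reads
c9: I3 reads
c11: I3 exec-done; I4 exec-done
c12: I3 writes R1; I4 writes R2
c13: I5 issues→DivU
c14: I5 reads; I6 issues→MulU
c15: I6 reads
c18: I6 exec-done
c19: I6 writes R3
c20: I7 issues→MulU
c21: I5 exec-done
c22: I5 writes R2
c23: I7 reads
c26: I7 exec-done
c27: I7 writes R4

cycle = 6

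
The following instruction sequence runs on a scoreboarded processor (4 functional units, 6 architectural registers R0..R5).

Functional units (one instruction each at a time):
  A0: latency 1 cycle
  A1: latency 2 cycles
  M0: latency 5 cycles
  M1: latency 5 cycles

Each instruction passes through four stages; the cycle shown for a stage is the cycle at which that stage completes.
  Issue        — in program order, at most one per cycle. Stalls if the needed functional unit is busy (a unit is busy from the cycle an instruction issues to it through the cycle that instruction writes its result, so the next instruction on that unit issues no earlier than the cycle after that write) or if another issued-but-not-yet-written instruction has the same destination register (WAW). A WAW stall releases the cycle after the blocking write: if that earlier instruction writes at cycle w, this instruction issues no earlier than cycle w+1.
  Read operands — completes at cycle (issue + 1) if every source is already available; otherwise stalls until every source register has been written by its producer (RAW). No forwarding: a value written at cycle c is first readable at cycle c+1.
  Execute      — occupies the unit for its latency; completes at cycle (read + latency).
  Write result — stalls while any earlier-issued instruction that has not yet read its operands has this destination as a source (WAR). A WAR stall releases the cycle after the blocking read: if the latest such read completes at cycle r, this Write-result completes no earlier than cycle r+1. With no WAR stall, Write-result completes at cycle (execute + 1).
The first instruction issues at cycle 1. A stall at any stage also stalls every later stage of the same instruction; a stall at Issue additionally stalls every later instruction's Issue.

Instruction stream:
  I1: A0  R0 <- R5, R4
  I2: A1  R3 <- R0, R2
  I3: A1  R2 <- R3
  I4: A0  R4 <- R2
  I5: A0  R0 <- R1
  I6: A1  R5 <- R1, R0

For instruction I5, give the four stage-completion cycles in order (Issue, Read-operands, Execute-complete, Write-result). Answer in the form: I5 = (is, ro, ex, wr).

I5 = (17, 18, 19, 20)

I1: IS=1 RO=2 EX=3 WR=4
I2: IS=2 RO=5 EX=7 WR=8  [RAW R0: wait I1 write@4]
I3: IS=9 RO=10 EX=12 WR=13  [struct: A1 busy until I2 writes@8]
I4: IS=10 RO=14 EX=15 WR=16  [RAW R2: wait I3 write@13]
I5: IS=17 RO=18 EX=19 WR=20  [struct: A0 busy until I4 writes@16]
I6: IS=18 RO=21 EX=23 WR=24  [RAW R0: wait I5 write@20]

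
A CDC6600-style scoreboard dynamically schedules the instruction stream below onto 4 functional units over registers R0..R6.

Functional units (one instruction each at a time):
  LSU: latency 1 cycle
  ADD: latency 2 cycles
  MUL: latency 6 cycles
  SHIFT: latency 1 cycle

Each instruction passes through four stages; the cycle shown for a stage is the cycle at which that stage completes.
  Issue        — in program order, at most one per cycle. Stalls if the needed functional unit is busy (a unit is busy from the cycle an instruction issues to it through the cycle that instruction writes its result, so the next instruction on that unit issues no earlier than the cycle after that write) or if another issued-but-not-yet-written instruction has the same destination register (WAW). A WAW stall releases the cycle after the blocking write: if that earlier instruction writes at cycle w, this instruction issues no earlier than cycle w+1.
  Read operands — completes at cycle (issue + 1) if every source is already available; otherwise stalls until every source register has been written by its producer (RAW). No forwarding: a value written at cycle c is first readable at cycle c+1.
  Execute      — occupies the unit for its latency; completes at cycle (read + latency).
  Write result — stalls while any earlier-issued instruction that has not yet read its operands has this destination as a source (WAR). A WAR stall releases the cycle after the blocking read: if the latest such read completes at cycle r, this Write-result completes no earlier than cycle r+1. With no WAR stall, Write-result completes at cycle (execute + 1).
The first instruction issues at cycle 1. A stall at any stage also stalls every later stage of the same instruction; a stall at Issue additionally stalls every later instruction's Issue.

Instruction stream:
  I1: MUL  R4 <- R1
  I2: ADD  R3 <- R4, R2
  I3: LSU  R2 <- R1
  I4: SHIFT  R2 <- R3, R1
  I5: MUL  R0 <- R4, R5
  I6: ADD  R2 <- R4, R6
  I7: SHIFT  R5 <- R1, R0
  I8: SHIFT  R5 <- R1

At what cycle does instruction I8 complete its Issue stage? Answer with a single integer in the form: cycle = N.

cycle = 25

I1  is:1  ro:2  ex:8  wr:9
I2  is:2  ro:10  ex:12  wr:13  — RAW R4: wait I1 write@9
I3  is:3  ro:4  ex:5  wr:11  — WAR R2: wait I2 read@10
I4  is:12  ro:14  ex:15  wr:16  — WAW R2: wait I3 write@11, RAW R3: wait I2 write@13
I5  is:13  ro:14  ex:20  wr:21
I6  is:17  ro:18  ex:20  wr:21  — WAW R2: wait I4 write@16
I7  is:18  ro:22  ex:23  wr:24  — RAW R0: wait I5 write@21
I8  is:25  ro:26  ex:27  wr:28  — struct: SHIFT busy until I7 writes@24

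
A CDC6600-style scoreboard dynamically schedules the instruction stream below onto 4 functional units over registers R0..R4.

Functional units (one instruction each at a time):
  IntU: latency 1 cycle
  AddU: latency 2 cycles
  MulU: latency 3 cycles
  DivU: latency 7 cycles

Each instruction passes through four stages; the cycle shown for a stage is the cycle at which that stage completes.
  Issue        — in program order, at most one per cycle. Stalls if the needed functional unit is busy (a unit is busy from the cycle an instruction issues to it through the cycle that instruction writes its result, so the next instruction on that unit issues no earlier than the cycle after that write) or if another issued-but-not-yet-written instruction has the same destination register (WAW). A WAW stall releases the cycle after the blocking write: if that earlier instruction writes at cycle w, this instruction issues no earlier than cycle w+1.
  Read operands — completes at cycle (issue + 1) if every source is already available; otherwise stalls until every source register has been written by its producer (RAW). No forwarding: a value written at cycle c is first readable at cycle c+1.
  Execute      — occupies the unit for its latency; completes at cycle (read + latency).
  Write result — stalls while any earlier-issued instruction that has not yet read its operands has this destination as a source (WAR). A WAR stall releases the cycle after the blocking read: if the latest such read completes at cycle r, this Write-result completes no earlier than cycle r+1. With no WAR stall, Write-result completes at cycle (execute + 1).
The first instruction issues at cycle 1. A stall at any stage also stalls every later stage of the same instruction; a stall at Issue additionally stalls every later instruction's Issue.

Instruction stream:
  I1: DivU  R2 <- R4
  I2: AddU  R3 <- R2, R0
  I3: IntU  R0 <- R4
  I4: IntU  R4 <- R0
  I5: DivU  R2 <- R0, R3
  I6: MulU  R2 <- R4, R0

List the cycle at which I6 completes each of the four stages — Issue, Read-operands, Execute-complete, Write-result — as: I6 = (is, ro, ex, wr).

I6 = (24, 25, 28, 29)

I1  is:1  ro:2  ex:9  wr:10
I2  is:2  ro:11  ex:13  wr:14  — RAW R2: wait I1 write@10
I3  is:3  ro:4  ex:5  wr:12  — WAR R0: wait I2 read@11
I4  is:13  ro:14  ex:15  wr:16  — struct: IntU busy until I3 writes@12
I5  is:14  ro:15  ex:22  wr:23
I6  is:24  ro:25  ex:28  wr:29  — WAW R2: wait I5 write@23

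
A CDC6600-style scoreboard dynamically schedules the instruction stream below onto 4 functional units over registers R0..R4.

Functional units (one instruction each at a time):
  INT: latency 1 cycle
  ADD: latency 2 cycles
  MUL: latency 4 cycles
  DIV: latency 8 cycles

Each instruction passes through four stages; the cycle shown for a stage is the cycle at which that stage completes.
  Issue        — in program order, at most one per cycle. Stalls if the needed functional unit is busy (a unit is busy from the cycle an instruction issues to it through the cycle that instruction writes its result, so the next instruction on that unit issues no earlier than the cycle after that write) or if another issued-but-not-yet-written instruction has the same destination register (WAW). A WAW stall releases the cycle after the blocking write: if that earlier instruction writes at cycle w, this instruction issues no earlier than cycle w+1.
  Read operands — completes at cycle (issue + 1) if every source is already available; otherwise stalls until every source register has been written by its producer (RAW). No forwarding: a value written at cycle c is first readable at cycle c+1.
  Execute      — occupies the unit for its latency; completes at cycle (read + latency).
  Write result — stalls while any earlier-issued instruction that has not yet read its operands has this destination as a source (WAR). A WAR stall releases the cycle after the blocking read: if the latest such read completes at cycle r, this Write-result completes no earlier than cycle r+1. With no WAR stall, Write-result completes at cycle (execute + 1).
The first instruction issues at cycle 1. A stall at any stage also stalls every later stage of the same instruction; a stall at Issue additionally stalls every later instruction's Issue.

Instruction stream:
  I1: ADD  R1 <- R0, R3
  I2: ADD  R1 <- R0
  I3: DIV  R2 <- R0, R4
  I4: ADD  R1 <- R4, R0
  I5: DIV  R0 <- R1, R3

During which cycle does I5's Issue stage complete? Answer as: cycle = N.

cycle = 18

[I1] 1/2/4/5
[I2] 6/7/9/10  (struct: ADD busy until I1 writes@5)
[I3] 7/8/16/17
[I4] 11/12/14/15  (struct: ADD busy until I2 writes@10)
[I5] 18/19/27/28  (struct: DIV busy until I3 writes@17)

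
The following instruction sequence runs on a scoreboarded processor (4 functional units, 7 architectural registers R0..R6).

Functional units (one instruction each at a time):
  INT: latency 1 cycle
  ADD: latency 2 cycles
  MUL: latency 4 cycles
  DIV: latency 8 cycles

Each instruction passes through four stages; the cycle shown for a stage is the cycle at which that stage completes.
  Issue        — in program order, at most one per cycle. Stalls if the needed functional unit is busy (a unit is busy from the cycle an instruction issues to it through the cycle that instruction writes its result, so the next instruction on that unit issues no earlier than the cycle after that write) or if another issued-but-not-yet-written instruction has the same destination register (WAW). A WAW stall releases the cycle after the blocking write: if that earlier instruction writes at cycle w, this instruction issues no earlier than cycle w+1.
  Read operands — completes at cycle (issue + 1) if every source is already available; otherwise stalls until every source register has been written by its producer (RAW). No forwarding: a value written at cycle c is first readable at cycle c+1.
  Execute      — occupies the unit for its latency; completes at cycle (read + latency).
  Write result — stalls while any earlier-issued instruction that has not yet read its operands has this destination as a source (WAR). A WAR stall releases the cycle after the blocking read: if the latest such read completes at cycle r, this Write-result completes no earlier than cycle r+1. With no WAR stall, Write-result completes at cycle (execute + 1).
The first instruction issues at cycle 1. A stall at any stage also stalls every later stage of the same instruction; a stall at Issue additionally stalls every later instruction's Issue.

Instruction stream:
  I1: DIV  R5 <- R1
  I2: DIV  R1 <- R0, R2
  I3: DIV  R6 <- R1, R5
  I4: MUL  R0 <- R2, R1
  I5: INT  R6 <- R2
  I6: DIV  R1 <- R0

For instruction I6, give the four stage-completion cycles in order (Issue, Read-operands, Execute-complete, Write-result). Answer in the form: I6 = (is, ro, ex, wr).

I6 = (35, 36, 44, 45)

t=1  I1→DIV
t=2  I1 RO
t=10  I1 EX
t=11  I1 WR R5
t=12  I2→DIV
t=13  I2 RO
t=21  I2 EX
t=22  I2 WR R1
t=23  I3→DIV
t=24  I3 RO, I4→MUL
t=25  I4 RO
t=29  I4 EX
t=30  I4 WR R0
t=32  I3 EX
t=33  I3 WR R6
t=34  I5→INT
t=35  I5 RO, I6→DIV
t=36  I5 EX, I6 RO
t=37  I5 WR R6
t=44  I6 EX
t=45  I6 WR R1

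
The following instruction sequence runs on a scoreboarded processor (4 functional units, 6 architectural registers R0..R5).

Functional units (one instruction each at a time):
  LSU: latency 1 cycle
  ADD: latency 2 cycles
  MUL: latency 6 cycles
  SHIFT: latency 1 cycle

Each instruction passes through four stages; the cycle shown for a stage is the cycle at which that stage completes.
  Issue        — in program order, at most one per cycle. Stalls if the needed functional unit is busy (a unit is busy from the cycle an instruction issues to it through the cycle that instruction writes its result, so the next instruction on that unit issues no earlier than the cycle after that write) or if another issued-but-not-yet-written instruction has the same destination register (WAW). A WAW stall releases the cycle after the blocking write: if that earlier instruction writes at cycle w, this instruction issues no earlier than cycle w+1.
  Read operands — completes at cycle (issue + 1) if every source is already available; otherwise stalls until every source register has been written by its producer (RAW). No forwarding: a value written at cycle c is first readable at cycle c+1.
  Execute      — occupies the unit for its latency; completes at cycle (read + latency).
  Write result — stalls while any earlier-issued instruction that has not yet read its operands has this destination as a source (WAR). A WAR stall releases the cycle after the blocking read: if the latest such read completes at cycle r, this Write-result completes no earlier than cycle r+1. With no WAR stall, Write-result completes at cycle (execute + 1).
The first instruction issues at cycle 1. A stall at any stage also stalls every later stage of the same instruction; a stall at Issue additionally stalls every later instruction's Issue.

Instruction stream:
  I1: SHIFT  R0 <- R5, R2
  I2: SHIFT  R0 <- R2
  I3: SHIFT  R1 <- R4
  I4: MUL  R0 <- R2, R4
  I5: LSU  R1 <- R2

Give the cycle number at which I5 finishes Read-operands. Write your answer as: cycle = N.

cycle = 14

I1  is:1  ro:2  ex:3  wr:4
I2  is:5  ro:6  ex:7  wr:8  — struct: SHIFT busy until I1 writes@4
I3  is:9  ro:10  ex:11  wr:12  — struct: SHIFT busy until I2 writes@8
I4  is:10  ro:11  ex:17  wr:18
I5  is:13  ro:14  ex:15  wr:16  — WAW R1: wait I3 write@12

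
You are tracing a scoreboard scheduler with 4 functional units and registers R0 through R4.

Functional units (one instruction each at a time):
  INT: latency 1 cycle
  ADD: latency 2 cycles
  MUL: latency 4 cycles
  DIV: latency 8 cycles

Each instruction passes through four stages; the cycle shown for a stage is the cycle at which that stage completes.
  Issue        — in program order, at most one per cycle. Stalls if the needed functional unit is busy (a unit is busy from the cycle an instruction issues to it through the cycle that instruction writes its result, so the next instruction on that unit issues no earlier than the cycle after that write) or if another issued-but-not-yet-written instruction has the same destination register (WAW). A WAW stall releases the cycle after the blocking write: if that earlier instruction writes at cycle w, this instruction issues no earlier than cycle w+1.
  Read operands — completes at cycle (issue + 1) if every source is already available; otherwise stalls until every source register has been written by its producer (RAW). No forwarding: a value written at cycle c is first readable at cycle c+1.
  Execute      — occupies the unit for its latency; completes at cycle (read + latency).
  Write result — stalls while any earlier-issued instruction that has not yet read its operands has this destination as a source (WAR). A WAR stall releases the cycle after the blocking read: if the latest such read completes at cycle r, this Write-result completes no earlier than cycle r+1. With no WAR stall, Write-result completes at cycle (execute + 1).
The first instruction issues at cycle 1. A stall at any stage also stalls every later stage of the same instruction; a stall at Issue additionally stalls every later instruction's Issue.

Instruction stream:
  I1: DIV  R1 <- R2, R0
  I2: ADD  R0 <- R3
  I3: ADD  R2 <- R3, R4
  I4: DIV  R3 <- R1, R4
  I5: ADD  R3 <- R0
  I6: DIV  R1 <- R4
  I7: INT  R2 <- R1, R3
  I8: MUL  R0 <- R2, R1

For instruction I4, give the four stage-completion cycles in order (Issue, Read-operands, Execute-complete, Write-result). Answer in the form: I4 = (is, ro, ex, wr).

I4 = (12, 13, 21, 22)

t=1  I1 dispatched to DIV
t=2  I1 operands ready | I2 dispatched to ADD
t=3  I2 operands ready
t=5  I2 complete
t=6  R0←I2
t=7  I3 dispatched to ADD
t=8  I3 operands ready
t=10  I1 complete | I3 complete
t=11  R1←I1 | R2←I3
t=12  I4 dispatched to DIV
t=13  I4 operands ready
t=21  I4 complete
t=22  R3←I4
t=23  I5 dispatched to ADD
t=24  I5 operands ready | I6 dispatched to DIV
t=25  I6 operands ready | I7 dispatched to INT
t=26  I5 complete | I8 dispatched to MUL
t=27  R3←I5
t=33  I6 complete
t=34  R1←I6
t=35  I7 operands ready
t=36  I7 complete
t=37  R2←I7
t=38  I8 operands ready
t=42  I8 complete
t=43  R0←I8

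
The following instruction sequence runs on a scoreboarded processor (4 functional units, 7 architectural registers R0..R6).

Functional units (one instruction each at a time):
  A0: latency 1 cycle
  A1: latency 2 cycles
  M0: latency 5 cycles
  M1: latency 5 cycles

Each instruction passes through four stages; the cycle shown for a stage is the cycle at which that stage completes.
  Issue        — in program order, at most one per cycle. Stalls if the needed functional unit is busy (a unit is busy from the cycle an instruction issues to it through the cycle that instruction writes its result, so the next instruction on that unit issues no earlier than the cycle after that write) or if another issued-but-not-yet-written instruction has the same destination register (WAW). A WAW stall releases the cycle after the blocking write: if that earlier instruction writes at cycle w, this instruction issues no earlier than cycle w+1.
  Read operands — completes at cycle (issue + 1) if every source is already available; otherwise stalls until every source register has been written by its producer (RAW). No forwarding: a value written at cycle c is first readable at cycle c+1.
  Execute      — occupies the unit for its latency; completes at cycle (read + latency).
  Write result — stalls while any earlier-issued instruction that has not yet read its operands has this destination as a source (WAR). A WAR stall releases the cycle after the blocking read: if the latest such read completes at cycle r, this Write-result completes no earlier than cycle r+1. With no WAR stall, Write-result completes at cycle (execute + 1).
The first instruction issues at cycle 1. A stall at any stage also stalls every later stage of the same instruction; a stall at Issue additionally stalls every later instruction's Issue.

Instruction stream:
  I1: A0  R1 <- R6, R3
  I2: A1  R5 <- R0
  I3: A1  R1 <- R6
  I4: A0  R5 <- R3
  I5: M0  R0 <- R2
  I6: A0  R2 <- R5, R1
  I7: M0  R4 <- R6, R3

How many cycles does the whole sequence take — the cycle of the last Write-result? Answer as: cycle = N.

cycle = 24

c1: I1 dispatched to A0
c2: I1 operands ready · I2 dispatched to A1
c3: I1 complete · I2 operands ready
c4: R1←I1
c5: I2 complete
c6: R5←I2
c7: I3 dispatched to A1
c8: I3 operands ready · I4 dispatched to A0
c9: I4 operands ready · I5 dispatched to M0
c10: I3 complete · I4 complete · I5 operands ready
c11: R1←I3 · R5←I4
c12: I6 dispatched to A0
c13: I6 operands ready
c14: I6 complete
c15: I5 complete · R2←I6
c16: R0←I5
c17: I7 dispatched to M0
c18: I7 operands ready
c23: I7 complete
c24: R4←I7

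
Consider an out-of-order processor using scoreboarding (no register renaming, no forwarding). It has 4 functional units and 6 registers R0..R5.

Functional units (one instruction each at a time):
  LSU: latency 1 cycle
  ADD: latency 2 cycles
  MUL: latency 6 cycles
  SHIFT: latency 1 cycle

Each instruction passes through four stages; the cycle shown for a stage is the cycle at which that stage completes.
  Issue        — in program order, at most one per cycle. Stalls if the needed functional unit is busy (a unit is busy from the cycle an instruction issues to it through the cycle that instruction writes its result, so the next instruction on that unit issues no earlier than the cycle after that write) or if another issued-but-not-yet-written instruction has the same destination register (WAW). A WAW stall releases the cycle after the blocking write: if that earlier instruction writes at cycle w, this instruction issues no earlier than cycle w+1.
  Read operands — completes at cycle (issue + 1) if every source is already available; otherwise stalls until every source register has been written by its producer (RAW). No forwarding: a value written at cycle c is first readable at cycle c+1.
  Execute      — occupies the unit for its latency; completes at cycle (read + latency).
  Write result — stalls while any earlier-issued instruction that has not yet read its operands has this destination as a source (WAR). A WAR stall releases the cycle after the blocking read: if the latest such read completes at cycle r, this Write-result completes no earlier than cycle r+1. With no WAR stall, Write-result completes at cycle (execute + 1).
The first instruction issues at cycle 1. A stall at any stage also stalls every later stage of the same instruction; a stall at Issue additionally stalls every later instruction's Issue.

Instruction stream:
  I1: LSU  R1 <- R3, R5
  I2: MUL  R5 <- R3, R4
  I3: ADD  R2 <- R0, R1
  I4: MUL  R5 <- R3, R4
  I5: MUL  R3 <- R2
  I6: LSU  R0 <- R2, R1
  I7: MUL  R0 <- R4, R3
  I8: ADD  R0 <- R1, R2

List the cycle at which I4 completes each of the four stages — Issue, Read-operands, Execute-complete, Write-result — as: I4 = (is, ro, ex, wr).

[1] I1 issues→LSU
[2] I1 reads; I2 issues→MUL
[3] I1 exec-done; I2 reads; I3 issues→ADD
[4] I1 writes R1
[5] I3 reads
[7] I3 exec-done
[8] I3 writes R2
[9] I2 exec-done
[10] I2 writes R5
[11] I4 issues→MUL
[12] I4 reads
[18] I4 exec-done
[19] I4 writes R5
[20] I5 issues→MUL
[21] I5 reads; I6 issues→LSU
[22] I6 reads
[23] I6 exec-done
[24] I6 writes R0
[27] I5 exec-done
[28] I5 writes R3
[29] I7 issues→MUL
[30] I7 reads
[36] I7 exec-done
[37] I7 writes R0
[38] I8 issues→ADD
[39] I8 reads
[41] I8 exec-done
[42] I8 writes R0

I4 = (11, 12, 18, 19)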